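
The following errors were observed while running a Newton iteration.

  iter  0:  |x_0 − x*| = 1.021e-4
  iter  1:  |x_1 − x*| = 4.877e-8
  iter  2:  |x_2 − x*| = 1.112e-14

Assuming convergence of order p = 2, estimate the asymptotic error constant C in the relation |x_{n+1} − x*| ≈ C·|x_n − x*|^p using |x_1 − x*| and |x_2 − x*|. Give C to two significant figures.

4.7

C ≈ |x_2 − x*| / |x_1 − x*|^2
  = 1.112e-14 / (4.877e-8)^2
  = 1.112e-14 / 2.37851e-15 ≈ 4.6752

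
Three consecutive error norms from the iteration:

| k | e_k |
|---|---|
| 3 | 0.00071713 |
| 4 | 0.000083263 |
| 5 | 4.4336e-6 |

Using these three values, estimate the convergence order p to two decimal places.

p ≈ ln(e_5/e_4) / ln(e_4/e_3)
  = ln(4.4336e-6/0.000083263) / ln(0.000083263/0.00071713)
  = ln(0.0532481) / ln(0.116106)
  = -2.93279 / -2.15325 ≈ 1.36203

1.36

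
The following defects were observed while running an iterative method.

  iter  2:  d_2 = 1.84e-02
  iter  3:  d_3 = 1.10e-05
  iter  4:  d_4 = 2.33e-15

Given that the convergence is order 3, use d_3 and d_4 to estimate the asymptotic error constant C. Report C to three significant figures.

1.75

C ≈ d_4 / d_3^3
  = 2.33e-15 / (1.10e-05)^3
  = 2.33e-15 / 1.331e-15 ≈ 1.7506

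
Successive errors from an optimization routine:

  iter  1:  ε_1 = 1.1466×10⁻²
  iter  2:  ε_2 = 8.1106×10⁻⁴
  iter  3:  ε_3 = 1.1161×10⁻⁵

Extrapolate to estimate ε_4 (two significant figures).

First estimate the order: p ≈ ln(ε_3/ε_2) / ln(ε_2/ε_1) = ln(1.1161×10⁻⁵/8.1106×10⁻⁴)/ln(8.1106×10⁻⁴/1.1466×10⁻²) = ln(0.013761)/ln(0.0707361) ≈ 1.6181.
Then ε_4 ≈ ε_3·(ε_3/ε_2)^p = 1.1161×10⁻⁵·(0.013761)^1.6181 = 1.1161×10⁻⁵·0.000973082 ≈ 1.086e-08.

1.1e-8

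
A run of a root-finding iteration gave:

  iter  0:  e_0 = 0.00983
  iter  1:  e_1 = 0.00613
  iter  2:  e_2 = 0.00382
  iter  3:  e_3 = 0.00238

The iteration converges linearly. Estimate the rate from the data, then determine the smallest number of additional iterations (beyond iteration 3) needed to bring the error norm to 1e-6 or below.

17

Rate ρ ≈ e_3/e_2 = 0.00238/0.00382 = 0.6230.
After j more steps, e_{3+j} ≈ 0.00238·ρ^j; need ρ^j ≤ 1e-6/0.00238 = 0.000420168.
j ≥ ln(0.000420168)/ln(0.6230) = -7.7749/-0.47321 = 16.430.
So 17 more iterations are needed.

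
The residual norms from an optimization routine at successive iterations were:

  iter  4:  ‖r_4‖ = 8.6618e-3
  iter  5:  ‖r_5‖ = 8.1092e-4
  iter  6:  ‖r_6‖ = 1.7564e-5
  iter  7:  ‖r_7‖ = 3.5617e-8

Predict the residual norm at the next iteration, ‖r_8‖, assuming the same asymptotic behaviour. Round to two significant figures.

First estimate the order: p ≈ ln(‖r_7‖/‖r_6‖) / ln(‖r_6‖/‖r_5‖) = ln(3.5617e-8/1.7564e-5)/ln(1.7564e-5/8.1092e-4) = ln(0.00202784)/ln(0.0216593) ≈ 1.6180.
Then ‖r_8‖ ≈ ‖r_7‖·(‖r_7‖/‖r_6‖)^p = 3.5617e-8·(0.00202784)^1.6180 = 3.5617e-8·4.3932e-05 ≈ 1.565e-12.

1.6e-12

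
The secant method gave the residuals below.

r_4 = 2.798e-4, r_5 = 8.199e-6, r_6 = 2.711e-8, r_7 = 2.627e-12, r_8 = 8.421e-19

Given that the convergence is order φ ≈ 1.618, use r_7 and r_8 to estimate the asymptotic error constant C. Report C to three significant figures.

C ≈ r_8 / r_7^1.618
  = 8.421e-19 / (2.627e-12)^1.618
  = 8.421e-19 / 1.83099e-19 ≈ 4.5991

4.60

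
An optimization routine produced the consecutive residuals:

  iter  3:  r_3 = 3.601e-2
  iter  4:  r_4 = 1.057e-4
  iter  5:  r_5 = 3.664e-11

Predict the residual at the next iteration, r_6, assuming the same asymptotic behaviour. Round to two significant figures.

First estimate the order: p ≈ ln(r_5/r_4) / ln(r_4/r_3) = ln(3.664e-11/1.057e-4)/ln(1.057e-4/3.601e-2) = ln(3.46641e-07)/ln(0.0029353) ≈ 2.5510.
Then r_6 ≈ r_5·(r_5/r_4)^p = 3.664e-11·(3.46641e-07)^2.5510 = 3.664e-11·3.31309e-17 ≈ 1.214e-27.

1.2e-27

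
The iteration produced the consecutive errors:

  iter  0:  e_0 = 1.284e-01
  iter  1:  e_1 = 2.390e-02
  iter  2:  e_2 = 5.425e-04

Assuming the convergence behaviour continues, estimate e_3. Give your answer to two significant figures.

1.1e-7

First estimate the order: p ≈ ln(e_2/e_1) / ln(e_1/e_0) = ln(5.425e-04/2.390e-02)/ln(2.390e-02/1.284e-01) = ln(0.0226987)/ln(0.186137) ≈ 2.2515.
Then e_3 ≈ e_2·(e_2/e_1)^p = 5.425e-04·(0.0226987)^2.2515 = 5.425e-04·0.000198855 ≈ 1.079e-07.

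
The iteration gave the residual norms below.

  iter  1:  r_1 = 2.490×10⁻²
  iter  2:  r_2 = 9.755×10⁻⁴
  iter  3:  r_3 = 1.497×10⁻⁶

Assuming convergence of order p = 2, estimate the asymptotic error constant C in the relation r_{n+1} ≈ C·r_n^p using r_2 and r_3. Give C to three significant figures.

1.57

C ≈ r_3 / r_2^2
  = 1.497×10⁻⁶ / (9.755×10⁻⁴)^2
  = 1.497×10⁻⁶ / 9.516e-07 ≈ 1.5731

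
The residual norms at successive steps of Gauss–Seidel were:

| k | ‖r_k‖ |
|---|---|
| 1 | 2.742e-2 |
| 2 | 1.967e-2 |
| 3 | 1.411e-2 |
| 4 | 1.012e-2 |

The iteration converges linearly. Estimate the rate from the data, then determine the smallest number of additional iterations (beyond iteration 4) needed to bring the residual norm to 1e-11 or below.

63

Rate ρ ≈ ‖r_4‖/‖r_3‖ = 1.012e-2/1.411e-2 = 0.7172.
After j more steps, ‖r_{4+j}‖ ≈ 1.012e-2·ρ^j; need ρ^j ≤ 1e-11/1.012e-2 = 9.88142e-10.
j ≥ ln(9.88142e-10)/ln(0.7172) = -20.7352/-0.33240 = 62.380.
So 63 more iterations are needed.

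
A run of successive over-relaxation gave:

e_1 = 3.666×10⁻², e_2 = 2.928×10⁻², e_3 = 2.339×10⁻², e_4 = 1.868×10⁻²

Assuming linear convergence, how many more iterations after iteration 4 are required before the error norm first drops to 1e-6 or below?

Rate ρ ≈ e_4/e_3 = 1.868×10⁻²/2.339×10⁻² = 0.7986.
After j more steps, e_{4+j} ≈ 1.868×10⁻²·ρ^j; need ρ^j ≤ 1e-6/1.868×10⁻² = 5.35332e-05.
j ≥ ln(5.35332e-05)/ln(0.7986) = -9.8352/-0.22490 = 43.731.
So 44 more iterations are needed.

44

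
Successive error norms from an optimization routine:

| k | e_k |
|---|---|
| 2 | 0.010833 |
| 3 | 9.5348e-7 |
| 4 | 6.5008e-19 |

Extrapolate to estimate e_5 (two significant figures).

2.1e-55

First estimate the order: p ≈ ln(e_4/e_3) / ln(e_3/e_2) = ln(6.5008e-19/9.5348e-7)/ln(9.5348e-7/0.010833) = ln(6.81797e-13)/ln(8.80162e-05) ≈ 3.0000.
Then e_5 ≈ e_4·(e_4/e_3)^p = 6.5008e-19·(6.81797e-13)^3.0000 = 6.5008e-19·3.16931e-37 ≈ 2.06e-55.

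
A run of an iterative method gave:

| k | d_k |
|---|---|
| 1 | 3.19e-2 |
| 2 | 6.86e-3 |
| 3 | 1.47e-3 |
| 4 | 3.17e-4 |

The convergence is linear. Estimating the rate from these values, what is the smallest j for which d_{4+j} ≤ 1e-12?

Rate ρ ≈ d_4/d_3 = 3.17e-4/1.47e-3 = 0.2156.
After j more steps, d_{4+j} ≈ 3.17e-4·ρ^j; need ρ^j ≤ 1e-12/3.17e-4 = 3.15457e-09.
j ≥ ln(3.15457e-09)/ln(0.2156) = -19.5744/-1.53433 = 12.758.
So 13 more iterations are needed.

13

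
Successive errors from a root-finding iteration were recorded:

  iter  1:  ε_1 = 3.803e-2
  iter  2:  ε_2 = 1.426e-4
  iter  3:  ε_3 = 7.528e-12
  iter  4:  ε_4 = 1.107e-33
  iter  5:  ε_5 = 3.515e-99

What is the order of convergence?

Consecutive ratios: ε_5/ε_4 = 3.515e-99/1.107e-33 = 3.17525e-66, ε_4/ε_3 = 1.107e-33/7.528e-12 = 1.47051e-22.
p ≈ ln(3.17525e-66)/ln(1.47051e-22) = -150.8152/-50.2713 ≈ 3.00.
So the convergence is cubic (order 3).

3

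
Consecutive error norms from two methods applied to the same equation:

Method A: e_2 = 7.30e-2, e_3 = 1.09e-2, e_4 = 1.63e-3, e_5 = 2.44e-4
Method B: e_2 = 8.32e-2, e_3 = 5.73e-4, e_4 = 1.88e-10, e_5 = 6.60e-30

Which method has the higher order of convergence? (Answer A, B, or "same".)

Method A: p ≈ ln(2.44e-4/1.63e-3)/ln(1.63e-3/1.09e-2) ≈ 1.00.
Method B: p ≈ ln(6.60e-30/1.88e-10)/ln(1.88e-10/5.73e-4) ≈ 3.00.
Method B has the higher order (≈3.0 vs ≈1.0).

B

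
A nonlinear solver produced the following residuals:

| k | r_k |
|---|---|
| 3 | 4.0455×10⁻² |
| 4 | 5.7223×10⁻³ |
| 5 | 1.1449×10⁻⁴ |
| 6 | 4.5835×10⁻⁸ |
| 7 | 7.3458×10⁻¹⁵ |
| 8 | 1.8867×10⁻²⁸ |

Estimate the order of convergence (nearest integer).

Consecutive ratios: r_8/r_7 = 1.8867×10⁻²⁸/7.3458×10⁻¹⁵ = 2.56841e-14, r_7/r_6 = 7.3458×10⁻¹⁵/4.5835×10⁻⁸ = 1.60266e-07.
p ≈ ln(2.56841e-14)/ln(1.60266e-07) = -31.2929/-15.6464 ≈ 2.00.
So the convergence is quadratic (order 2).

2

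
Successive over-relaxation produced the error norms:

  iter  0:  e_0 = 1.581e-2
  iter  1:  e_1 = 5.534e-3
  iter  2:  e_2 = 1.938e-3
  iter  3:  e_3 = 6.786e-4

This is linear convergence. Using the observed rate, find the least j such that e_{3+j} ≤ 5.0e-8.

10

Rate ρ ≈ e_3/e_2 = 6.786e-4/1.938e-3 = 0.3502.
After j more steps, e_{3+j} ≈ 6.786e-4·ρ^j; need ρ^j ≤ 5.0e-8/6.786e-4 = 7.36811e-05.
j ≥ ln(7.36811e-05)/ln(0.3502) = -9.5158/-1.04925 = 9.069.
So 10 more iterations are needed.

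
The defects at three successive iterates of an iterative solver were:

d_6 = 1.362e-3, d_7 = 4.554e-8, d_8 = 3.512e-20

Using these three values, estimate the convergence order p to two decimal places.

p ≈ ln(d_8/d_7) / ln(d_7/d_6)
  = ln(3.512e-20/4.554e-8) / ln(4.554e-8/1.362e-3)
  = ln(7.7119e-13) / ln(3.34361e-05)
  = -27.89084 / -10.30587 ≈ 2.70631

2.71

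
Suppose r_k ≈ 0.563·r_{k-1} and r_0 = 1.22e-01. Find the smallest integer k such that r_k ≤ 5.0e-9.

30

After k steps, r_k ≈ 1.22e-01·0.563^k.
Need 0.563^k ≤ 5.0e-9/1.22e-01 = 4.09836e-08.
k ≥ ln(4.09836e-08)/ln(0.563) = -17.0101/-0.57448 = 29.610.
Smallest integer k = 30.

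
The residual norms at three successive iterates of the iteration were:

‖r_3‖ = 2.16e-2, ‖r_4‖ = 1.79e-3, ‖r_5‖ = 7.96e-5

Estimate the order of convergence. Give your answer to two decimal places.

p ≈ ln(‖r_5‖/‖r_4‖) / ln(‖r_4‖/‖r_3‖)
  = ln(7.96e-5/1.79e-3) / ln(1.79e-3/2.16e-2)
  = ln(0.0444693) / ln(0.0828704)
  = -3.11296 / -2.49048 ≈ 1.24994

1.25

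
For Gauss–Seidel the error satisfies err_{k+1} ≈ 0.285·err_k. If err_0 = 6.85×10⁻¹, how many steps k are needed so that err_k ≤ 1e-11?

20

After k steps, err_k ≈ 6.85×10⁻¹·0.285^k.
Need 0.285^k ≤ 1e-11/6.85×10⁻¹ = 1.45985e-11.
k ≥ ln(1.45985e-11)/ln(0.285) = -24.9501/-1.25527 = 19.876.
Smallest integer k = 20.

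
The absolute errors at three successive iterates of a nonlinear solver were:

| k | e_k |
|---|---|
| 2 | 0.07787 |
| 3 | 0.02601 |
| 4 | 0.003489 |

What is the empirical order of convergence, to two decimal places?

p ≈ ln(e_4/e_3) / ln(e_3/e_2)
  = ln(0.003489/0.02601) / ln(0.02601/0.07787)
  = ln(0.134141) / ln(0.334018)
  = -2.00886 / -1.09656 ≈ 1.83197

1.83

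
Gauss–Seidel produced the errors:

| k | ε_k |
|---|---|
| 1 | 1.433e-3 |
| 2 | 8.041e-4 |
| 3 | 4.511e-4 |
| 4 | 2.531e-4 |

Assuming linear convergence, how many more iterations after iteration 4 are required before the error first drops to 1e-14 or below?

Rate ρ ≈ ε_4/ε_3 = 2.531e-4/4.511e-4 = 0.5611.
After j more steps, ε_{4+j} ≈ 2.531e-4·ρ^j; need ρ^j ≤ 1e-14/2.531e-4 = 3.95101e-11.
j ≥ ln(3.95101e-11)/ln(0.5611) = -23.9545/-0.57786 = 41.454.
So 42 more iterations are needed.

42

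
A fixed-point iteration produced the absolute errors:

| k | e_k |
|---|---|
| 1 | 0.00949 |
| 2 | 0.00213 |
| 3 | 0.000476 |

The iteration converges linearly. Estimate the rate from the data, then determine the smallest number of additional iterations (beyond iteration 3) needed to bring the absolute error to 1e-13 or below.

15

Rate ρ ≈ e_3/e_2 = 0.000476/0.00213 = 0.2235.
After j more steps, e_{3+j} ≈ 0.000476·ρ^j; need ρ^j ≤ 1e-13/0.000476 = 2.10084e-10.
j ≥ ln(2.10084e-10)/ln(0.2235) = -22.2835/-1.49834 = 14.872.
So 15 more iterations are needed.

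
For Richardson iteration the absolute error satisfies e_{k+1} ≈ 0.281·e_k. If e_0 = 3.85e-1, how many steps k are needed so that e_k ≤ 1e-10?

After k steps, e_k ≈ 3.85e-1·0.281^k.
Need 0.281^k ≤ 1e-10/3.85e-1 = 2.5974e-10.
k ≥ ln(2.5974e-10)/ln(0.281) = -22.0713/-1.26940 = 17.387.
Smallest integer k = 18.

18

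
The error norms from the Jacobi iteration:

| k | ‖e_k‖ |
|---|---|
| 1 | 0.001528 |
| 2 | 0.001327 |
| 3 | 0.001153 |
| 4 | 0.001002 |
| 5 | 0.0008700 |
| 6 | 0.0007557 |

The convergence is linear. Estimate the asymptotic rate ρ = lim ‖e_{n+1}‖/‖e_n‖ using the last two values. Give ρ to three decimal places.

ρ ≈ ‖e_6‖/‖e_5‖ = 0.0007557/0.0008700 = 0.86862

0.869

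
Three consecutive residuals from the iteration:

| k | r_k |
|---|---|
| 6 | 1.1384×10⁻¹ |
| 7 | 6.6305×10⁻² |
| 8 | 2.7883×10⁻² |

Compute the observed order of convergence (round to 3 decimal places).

1.603

p ≈ ln(r_8/r_7) / ln(r_7/r_6)
  = ln(2.7883×10⁻²/6.6305×10⁻²) / ln(6.6305×10⁻²/1.1384×10⁻¹)
  = ln(0.420526) / ln(0.58244)
  = -0.866249 / -0.540529 ≈ 1.602595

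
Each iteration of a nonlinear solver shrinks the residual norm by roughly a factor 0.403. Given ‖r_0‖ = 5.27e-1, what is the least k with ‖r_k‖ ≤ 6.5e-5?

After k steps, ‖r_k‖ ≈ 5.27e-1·0.403^k.
Need 0.403^k ≤ 6.5e-5/5.27e-1 = 0.00012334.
k ≥ ln(0.00012334)/ln(0.403) = -9.0006/-0.90882 = 9.904.
Smallest integer k = 10.

10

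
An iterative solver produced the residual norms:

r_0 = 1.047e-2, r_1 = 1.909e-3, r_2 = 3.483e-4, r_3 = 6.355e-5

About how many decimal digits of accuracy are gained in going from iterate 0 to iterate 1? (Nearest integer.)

1

Digits gained ≈ log₁₀(r_0/r_1) = log₁₀(1.047e-2/1.909e-3) = log₁₀(5.48455) ≈ 0.739.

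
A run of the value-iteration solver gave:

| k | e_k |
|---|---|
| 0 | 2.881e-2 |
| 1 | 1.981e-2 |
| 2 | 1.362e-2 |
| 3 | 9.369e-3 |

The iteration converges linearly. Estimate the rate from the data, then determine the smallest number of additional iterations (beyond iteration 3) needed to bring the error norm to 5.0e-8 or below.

33

Rate ρ ≈ e_3/e_2 = 9.369e-3/1.362e-2 = 0.6879.
After j more steps, e_{3+j} ≈ 9.369e-3·ρ^j; need ρ^j ≤ 5.0e-8/9.369e-3 = 5.33675e-06.
j ≥ ln(5.33675e-06)/ln(0.6879) = -12.1409/-0.37411 = 32.453.
So 33 more iterations are needed.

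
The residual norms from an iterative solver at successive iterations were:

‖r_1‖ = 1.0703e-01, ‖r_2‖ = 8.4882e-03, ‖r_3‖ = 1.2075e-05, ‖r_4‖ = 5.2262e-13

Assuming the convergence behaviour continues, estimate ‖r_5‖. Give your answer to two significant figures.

First estimate the order: p ≈ ln(‖r_4‖/‖r_3‖) / ln(‖r_3‖/‖r_2‖) = ln(5.2262e-13/1.2075e-05)/ln(1.2075e-05/8.4882e-03) = ln(4.32812e-08)/ln(0.00142256) ≈ 2.5865.
Then ‖r_5‖ ≈ ‖r_4‖·(‖r_4‖/‖r_3‖)^p = 5.2262e-13·(4.32812e-08)^2.5865 = 5.2262e-13·8.99059e-20 ≈ 4.699e-32.

4.7e-32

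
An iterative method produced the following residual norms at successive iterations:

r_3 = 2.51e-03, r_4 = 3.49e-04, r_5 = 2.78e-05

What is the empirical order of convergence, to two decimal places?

p ≈ ln(r_5/r_4) / ln(r_4/r_3)
  = ln(2.78e-05/3.49e-04) / ln(3.49e-04/2.51e-03)
  = ln(0.0796562) / ln(0.139044)
  = -2.53004 / -1.97296 ≈ 1.28236

1.28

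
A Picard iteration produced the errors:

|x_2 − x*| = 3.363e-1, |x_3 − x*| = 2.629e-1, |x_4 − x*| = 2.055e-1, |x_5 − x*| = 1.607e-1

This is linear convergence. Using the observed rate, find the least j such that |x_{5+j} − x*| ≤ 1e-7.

Rate ρ ≈ |x_5 − x*|/|x_4 − x*| = 1.607e-1/2.055e-1 = 0.7820.
After j more steps, |x_{5+j} − x*| ≈ 1.607e-1·ρ^j; need ρ^j ≤ 1e-7/1.607e-1 = 6.22278e-07.
j ≥ ln(6.22278e-07)/ln(0.7820) = -14.2899/-0.24590 = 58.113.
So 59 more iterations are needed.

59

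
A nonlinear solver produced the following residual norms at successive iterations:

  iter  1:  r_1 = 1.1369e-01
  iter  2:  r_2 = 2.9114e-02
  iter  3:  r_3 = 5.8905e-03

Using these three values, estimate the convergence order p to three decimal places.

p ≈ ln(r_3/r_2) / ln(r_2/r_1)
  = ln(5.8905e-03/2.9114e-02) / ln(2.9114e-02/1.1369e-01)
  = ln(0.202325) / ln(0.256082)
  = -1.597880 / -1.362258 ≈ 1.172964

1.173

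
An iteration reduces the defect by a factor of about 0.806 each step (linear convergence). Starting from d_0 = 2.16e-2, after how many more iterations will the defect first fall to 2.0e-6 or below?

44

After k steps, d_k ≈ 2.16e-2·0.806^k.
Need 0.806^k ≤ 2.0e-6/2.16e-2 = 9.25926e-05.
k ≥ ln(9.25926e-05)/ln(0.806) = -9.2873/-0.21567 = 43.063.
Smallest integer k = 44.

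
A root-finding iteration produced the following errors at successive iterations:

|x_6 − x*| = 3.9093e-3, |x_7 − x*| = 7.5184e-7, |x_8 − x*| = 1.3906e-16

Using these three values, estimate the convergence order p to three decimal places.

2.619

p ≈ ln(|x_8 − x*|/|x_7 − x*|) / ln(|x_7 − x*|/|x_6 − x*|)
  = ln(1.3906e-16/7.5184e-7) / ln(7.5184e-7/3.9093e-3)
  = ln(1.8496e-10) / ln(0.000192321)
  = -22.410882 / -8.556345 ≈ 2.619212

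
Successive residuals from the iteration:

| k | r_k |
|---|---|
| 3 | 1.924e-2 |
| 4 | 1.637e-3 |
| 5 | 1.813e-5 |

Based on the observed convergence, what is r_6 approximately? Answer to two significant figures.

4.8e-9

First estimate the order: p ≈ ln(r_5/r_4) / ln(r_4/r_3) = ln(1.813e-5/1.637e-3)/ln(1.637e-3/1.924e-2) = ln(0.0110751)/ln(0.0850832) ≈ 1.8274.
Then r_6 ≈ r_5·(r_5/r_4)^p = 1.813e-5·(0.0110751)^1.8274 = 1.813e-5·0.000266834 ≈ 4.838e-09.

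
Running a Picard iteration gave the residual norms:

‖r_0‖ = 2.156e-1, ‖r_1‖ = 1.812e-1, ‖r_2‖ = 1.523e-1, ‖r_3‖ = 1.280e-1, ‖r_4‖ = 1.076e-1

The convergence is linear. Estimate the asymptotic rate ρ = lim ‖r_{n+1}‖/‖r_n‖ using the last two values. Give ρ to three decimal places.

ρ ≈ ‖r_4‖/‖r_3‖ = 1.076e-1/1.280e-1 = 0.84062

0.841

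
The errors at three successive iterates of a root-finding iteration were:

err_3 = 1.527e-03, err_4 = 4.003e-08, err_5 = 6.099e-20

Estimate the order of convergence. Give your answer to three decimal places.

2.579

p ≈ ln(err_5/err_4) / ln(err_4/err_3)
  = ln(6.099e-20/4.003e-08) / ln(4.003e-08/1.527e-03)
  = ln(1.52361e-12) / ln(2.62148e-05)
  = -27.209939 / -10.549186 ≈ 2.579340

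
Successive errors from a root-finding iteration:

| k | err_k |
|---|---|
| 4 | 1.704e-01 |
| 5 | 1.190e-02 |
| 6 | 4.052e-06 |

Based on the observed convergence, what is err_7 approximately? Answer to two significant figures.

First estimate the order: p ≈ ln(err_6/err_5) / ln(err_5/err_4) = ln(4.052e-06/1.190e-02)/ln(1.190e-02/1.704e-01) = ln(0.000340504)/ln(0.0698357) ≈ 3.0001.
Then err_7 ≈ err_6·(err_6/err_5)^p = 4.052e-06·(0.000340504)^3.0001 = 4.052e-06·3.94475e-11 ≈ 1.598e-16.

1.6e-16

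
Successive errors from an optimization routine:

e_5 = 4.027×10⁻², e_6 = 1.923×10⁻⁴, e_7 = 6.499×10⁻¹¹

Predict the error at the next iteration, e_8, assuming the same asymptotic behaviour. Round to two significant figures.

First estimate the order: p ≈ ln(e_7/e_6) / ln(e_6/e_5) = ln(6.499×10⁻¹¹/1.923×10⁻⁴)/ln(1.923×10⁻⁴/4.027×10⁻²) = ln(3.37962e-07)/ln(0.00477527) ≈ 2.7881.
Then e_8 ≈ e_7·(e_7/e_6)^p = 6.499×10⁻¹¹·(3.37962e-07)^2.7881 = 6.499×10⁻¹¹·9.07479e-19 ≈ 5.898e-29.

5.9e-29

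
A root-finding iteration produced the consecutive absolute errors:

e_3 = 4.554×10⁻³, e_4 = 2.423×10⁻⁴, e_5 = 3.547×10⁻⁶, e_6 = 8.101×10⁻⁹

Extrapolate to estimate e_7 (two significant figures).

1.3e-12

First estimate the order: p ≈ ln(e_6/e_5) / ln(e_5/e_4) = ln(8.101×10⁻⁹/3.547×10⁻⁶)/ln(3.547×10⁻⁶/2.423×10⁻⁴) = ln(0.0022839)/ln(0.0146389) ≈ 1.4398.
Then e_7 ≈ e_6·(e_6/e_5)^p = 8.101×10⁻⁹·(0.0022839)^1.4398 = 8.101×10⁻⁹·0.000157407 ≈ 1.275e-12.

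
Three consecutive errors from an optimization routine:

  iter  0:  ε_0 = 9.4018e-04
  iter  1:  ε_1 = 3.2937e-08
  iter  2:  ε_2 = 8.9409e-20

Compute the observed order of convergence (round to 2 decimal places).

p ≈ ln(ε_2/ε_1) / ln(ε_1/ε_0)
  = ln(8.9409e-20/3.2937e-08) / ln(3.2937e-08/9.4018e-04)
  = ln(2.71455e-12) / ln(3.50327e-05)
  = -26.63239 / -10.25923 ≈ 2.59594

2.60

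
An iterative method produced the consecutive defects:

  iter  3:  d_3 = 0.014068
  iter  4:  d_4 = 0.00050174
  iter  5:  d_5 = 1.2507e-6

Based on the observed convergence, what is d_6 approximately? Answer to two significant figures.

2.6e-11

First estimate the order: p ≈ ln(d_5/d_4) / ln(d_4/d_3) = ln(1.2507e-6/0.00050174)/ln(0.00050174/0.014068) = ln(0.00249273)/ln(0.0356653) ≈ 1.7982.
Then d_6 ≈ d_5·(d_5/d_4)^p = 1.2507e-6·(0.00249273)^1.7982 = 1.2507e-6·2.08306e-05 ≈ 2.605e-11.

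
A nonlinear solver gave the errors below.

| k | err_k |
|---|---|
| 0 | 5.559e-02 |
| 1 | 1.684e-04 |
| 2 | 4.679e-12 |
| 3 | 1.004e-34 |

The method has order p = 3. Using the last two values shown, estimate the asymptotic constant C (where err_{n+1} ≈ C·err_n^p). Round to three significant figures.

C ≈ err_3 / err_2^3
  = 1.004e-34 / (4.679e-12)^3
  = 1.004e-34 / 1.02438e-34 ≈ 0.98011

0.980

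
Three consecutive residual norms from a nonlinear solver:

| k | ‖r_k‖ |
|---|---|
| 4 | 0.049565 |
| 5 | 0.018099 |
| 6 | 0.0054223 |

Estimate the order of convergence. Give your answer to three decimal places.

p ≈ ln(‖r_6‖/‖r_5‖) / ln(‖r_5‖/‖r_4‖)
  = ln(0.0054223/0.018099) / ln(0.018099/0.049565)
  = ln(0.299591) / ln(0.365157)
  = -1.205337 / -1.007428 ≈ 1.196450

1.196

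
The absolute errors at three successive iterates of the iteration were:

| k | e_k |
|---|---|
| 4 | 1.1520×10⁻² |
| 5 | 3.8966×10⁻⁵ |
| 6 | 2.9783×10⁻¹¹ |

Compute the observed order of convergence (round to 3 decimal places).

2.476

p ≈ ln(e_6/e_5) / ln(e_5/e_4)
  = ln(2.9783×10⁻¹¹/3.8966×10⁻⁵) / ln(3.8966×10⁻⁵/1.1520×10⁻²)
  = ln(7.64333e-07) / ln(0.00338247)
  = -14.084262 / -5.689149 ≈ 2.475636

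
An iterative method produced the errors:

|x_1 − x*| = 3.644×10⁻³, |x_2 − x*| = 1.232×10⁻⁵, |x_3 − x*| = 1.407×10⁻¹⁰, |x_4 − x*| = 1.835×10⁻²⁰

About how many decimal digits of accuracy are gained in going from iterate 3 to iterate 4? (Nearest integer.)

10

Digits gained ≈ log₁₀(|x_3 − x*|/|x_4 − x*|) = log₁₀(1.407×10⁻¹⁰/1.835×10⁻²⁰) = log₁₀(7.66757e+09) ≈ 9.885.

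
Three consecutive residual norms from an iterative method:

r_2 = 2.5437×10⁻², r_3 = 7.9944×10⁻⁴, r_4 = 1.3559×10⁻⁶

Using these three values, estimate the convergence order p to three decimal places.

p ≈ ln(r_4/r_3) / ln(r_3/r_2)
  = ln(1.3559×10⁻⁶/7.9944×10⁻⁴) / ln(7.9944×10⁻⁴/2.5437×10⁻²)
  = ln(0.00169606) / ln(0.0314282)
  = -6.379447 / -3.460050 ≈ 1.843744

1.844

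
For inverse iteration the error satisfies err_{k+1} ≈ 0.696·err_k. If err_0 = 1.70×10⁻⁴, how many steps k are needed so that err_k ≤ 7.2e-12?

47

After k steps, err_k ≈ 1.70×10⁻⁴·0.696^k.
Need 0.696^k ≤ 7.2e-12/1.70×10⁻⁴ = 4.23529e-08.
k ≥ ln(4.23529e-08)/ln(0.696) = -16.9772/-0.36241 = 46.845.
Smallest integer k = 47.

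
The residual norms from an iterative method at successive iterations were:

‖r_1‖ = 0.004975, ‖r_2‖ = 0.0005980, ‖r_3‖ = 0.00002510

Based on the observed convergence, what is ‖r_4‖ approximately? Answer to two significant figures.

2.2e-7

First estimate the order: p ≈ ln(‖r_3‖/‖r_2‖) / ln(‖r_2‖/‖r_1‖) = ln(0.00002510/0.0005980)/ln(0.0005980/0.004975) = ln(0.0419732)/ln(0.120201) ≈ 1.4966.
Then ‖r_4‖ ≈ ‖r_3‖·(‖r_3‖/‖r_2‖)^p = 0.00002510·(0.0419732)^1.4966 = 0.00002510·0.00869241 ≈ 2.182e-07.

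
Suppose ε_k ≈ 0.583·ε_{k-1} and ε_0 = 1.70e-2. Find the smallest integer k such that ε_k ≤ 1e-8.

After k steps, ε_k ≈ 1.70e-2·0.583^k.
Need 0.583^k ≤ 1e-8/1.70e-2 = 5.88235e-07.
k ≥ ln(5.88235e-07)/ln(0.583) = -14.3461/-0.53957 = 26.588.
Smallest integer k = 27.

27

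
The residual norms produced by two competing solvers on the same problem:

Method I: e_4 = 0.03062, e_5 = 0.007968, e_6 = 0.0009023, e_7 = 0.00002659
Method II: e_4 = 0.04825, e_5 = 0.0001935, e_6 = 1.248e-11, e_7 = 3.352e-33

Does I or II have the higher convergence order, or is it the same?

Method I: p ≈ ln(0.00002659/0.0009023)/ln(0.0009023/0.007968) ≈ 1.62.
Method II: p ≈ ln(3.352e-33/1.248e-11)/ln(1.248e-11/0.0001935) ≈ 3.00.
Method II has the higher order (≈3.0 vs ≈1.6).

II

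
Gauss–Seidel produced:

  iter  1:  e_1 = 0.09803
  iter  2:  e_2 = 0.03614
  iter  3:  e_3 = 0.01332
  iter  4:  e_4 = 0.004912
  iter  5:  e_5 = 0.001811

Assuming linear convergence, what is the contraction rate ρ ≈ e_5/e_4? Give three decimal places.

0.369

ρ ≈ e_5/e_4 = 0.001811/0.004912 = 0.36869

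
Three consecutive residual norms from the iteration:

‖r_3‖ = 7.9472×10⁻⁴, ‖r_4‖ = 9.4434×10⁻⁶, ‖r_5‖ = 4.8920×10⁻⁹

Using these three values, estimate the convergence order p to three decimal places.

p ≈ ln(‖r_5‖/‖r_4‖) / ln(‖r_4‖/‖r_3‖)
  = ln(4.8920×10⁻⁹/9.4434×10⁻⁶) / ln(9.4434×10⁻⁶/7.9472×10⁻⁴)
  = ln(0.000518034) / ln(0.0118827)
  = -7.565470 / -4.432672 ≈ 1.706752

1.707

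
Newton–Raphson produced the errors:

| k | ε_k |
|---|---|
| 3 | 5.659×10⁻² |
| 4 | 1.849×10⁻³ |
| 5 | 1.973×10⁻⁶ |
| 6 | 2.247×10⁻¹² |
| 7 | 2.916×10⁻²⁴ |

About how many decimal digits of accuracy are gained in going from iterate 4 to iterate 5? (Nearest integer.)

3

Digits gained ≈ log₁₀(ε_4/ε_5) = log₁₀(1.849×10⁻³/1.973×10⁻⁶) = log₁₀(937.152) ≈ 2.972.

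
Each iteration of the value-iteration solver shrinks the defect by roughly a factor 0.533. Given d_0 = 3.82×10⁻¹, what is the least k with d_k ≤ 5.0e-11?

37

After k steps, d_k ≈ 3.82×10⁻¹·0.533^k.
Need 0.533^k ≤ 5.0e-11/3.82×10⁻¹ = 1.3089e-10.
k ≥ ln(1.3089e-10)/ln(0.533) = -22.7567/-0.62923 = 36.166.
Smallest integer k = 37.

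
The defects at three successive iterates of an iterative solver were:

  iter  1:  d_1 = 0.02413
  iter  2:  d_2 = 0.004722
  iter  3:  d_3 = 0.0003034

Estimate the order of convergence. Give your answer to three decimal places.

1.683

p ≈ ln(d_3/d_2) / ln(d_2/d_1)
  = ln(0.0003034/0.004722) / ln(0.004722/0.02413)
  = ln(0.0642524) / ln(0.19569)
  = -2.744936 / -1.631224 ≈ 1.682746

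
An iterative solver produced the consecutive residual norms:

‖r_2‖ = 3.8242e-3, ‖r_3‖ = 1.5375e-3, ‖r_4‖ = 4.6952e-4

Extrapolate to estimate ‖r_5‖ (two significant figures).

First estimate the order: p ≈ ln(‖r_4‖/‖r_3‖) / ln(‖r_3‖/‖r_2‖) = ln(4.6952e-4/1.5375e-3)/ln(1.5375e-3/3.8242e-3) = ln(0.305379)/ln(0.402045) ≈ 1.3018.
Then ‖r_5‖ ≈ ‖r_4‖·(‖r_4‖/‖r_3‖)^p = 4.6952e-4·(0.305379)^1.3018 = 4.6952e-4·0.213483 ≈ 0.0001002.

1.0e-4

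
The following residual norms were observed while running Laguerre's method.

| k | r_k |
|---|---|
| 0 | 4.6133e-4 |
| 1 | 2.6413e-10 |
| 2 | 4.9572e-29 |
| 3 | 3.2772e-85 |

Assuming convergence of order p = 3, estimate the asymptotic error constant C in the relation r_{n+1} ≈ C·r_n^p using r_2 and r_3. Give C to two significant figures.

2.7

C ≈ r_3 / r_2^3
  = 3.2772e-85 / (4.9572e-29)^3
  = 3.2772e-85 / 1.21817e-85 ≈ 2.6903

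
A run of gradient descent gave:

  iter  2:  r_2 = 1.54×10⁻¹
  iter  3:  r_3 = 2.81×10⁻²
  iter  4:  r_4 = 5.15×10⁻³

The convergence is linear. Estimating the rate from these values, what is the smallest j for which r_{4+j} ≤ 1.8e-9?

Rate ρ ≈ r_4/r_3 = 5.15×10⁻³/2.81×10⁻² = 0.1833.
After j more steps, r_{4+j} ≈ 5.15×10⁻³·ρ^j; need ρ^j ≤ 1.8e-9/5.15×10⁻³ = 3.49515e-07.
j ≥ ln(3.49515e-07)/ln(0.1833) = -14.8667/-1.69663 = 8.762.
So 9 more iterations are needed.

9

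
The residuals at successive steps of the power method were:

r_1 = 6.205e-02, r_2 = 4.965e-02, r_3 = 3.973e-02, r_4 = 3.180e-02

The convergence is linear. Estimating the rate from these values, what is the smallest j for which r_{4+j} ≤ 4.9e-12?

Rate ρ ≈ r_4/r_3 = 3.180e-02/3.973e-02 = 0.8004.
After j more steps, r_{4+j} ≈ 3.180e-02·ρ^j; need ρ^j ≤ 4.9e-12/3.180e-02 = 1.54088e-10.
j ≥ ln(1.54088e-10)/ln(0.8004) = -22.5935/-0.22264 = 101.480.
So 102 more iterations are needed.

102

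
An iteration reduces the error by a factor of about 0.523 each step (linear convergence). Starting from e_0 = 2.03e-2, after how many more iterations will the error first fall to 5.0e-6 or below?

After k steps, e_k ≈ 2.03e-2·0.523^k.
Need 0.523^k ≤ 5.0e-6/2.03e-2 = 0.000246305.
k ≥ ln(0.000246305)/ln(0.523) = -8.3089/-0.64817 = 12.819.
Smallest integer k = 13.

13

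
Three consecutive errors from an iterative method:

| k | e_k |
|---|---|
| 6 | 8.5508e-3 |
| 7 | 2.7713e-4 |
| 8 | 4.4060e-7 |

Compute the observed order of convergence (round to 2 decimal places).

p ≈ ln(e_8/e_7) / ln(e_7/e_6)
  = ln(4.4060e-7/2.7713e-4) / ln(2.7713e-4/8.5508e-3)
  = ln(0.00158987) / ln(0.0324098)
  = -6.44410 / -3.42929 ≈ 1.87914

1.88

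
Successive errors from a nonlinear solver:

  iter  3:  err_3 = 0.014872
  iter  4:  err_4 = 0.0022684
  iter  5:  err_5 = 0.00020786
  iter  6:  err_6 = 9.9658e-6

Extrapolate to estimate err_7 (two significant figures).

2.1e-7

First estimate the order: p ≈ ln(err_6/err_5) / ln(err_5/err_4) = ln(9.9658e-6/0.00020786)/ln(0.00020786/0.0022684) = ln(0.0479448)/ln(0.0916329) ≈ 1.2710.
Then err_7 ≈ err_6·(err_6/err_5)^p = 9.9658e-6·(0.0479448)^1.2710 = 9.9658e-6·0.0210486 ≈ 2.098e-07.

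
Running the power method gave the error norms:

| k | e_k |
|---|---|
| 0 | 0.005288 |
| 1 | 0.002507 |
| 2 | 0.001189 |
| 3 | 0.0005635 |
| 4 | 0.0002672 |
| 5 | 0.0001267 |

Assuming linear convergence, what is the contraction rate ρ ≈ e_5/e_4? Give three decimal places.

ρ ≈ e_5/e_4 = 0.0001267/0.0002672 = 0.47418

0.474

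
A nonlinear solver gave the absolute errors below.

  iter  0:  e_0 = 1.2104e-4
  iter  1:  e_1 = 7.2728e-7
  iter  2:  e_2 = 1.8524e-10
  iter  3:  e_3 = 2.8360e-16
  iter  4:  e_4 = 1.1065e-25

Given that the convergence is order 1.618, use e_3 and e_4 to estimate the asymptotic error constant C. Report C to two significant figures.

1.6

C ≈ e_4 / e_3^1.618
  = 1.1065e-25 / (2.8360e-16)^1.618
  = 1.1065e-25 / 6.99002e-26 ≈ 1.583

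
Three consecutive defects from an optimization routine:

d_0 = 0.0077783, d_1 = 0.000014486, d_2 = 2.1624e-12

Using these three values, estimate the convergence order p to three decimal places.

p ≈ ln(d_2/d_1) / ln(d_1/d_0)
  = ln(2.1624e-12/0.000014486) / ln(0.000014486/0.0077783)
  = ln(1.49275e-07) / ln(0.00186236)
  = -15.717476 / -6.285911 ≈ 2.500429

2.500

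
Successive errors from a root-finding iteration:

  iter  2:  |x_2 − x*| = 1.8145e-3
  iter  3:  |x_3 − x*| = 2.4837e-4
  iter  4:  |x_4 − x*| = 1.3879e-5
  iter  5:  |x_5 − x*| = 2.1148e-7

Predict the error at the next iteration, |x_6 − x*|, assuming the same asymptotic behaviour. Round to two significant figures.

First estimate the order: p ≈ ln(|x_5 − x*|/|x_4 − x*|) / ln(|x_4 − x*|/|x_3 − x*|) = ln(2.1148e-7/1.3879e-5)/ln(1.3879e-5/2.4837e-4) = ln(0.0152374)/ln(0.0558803) ≈ 1.4505.
Then |x_6 − x*| ≈ |x_5 − x*|·(|x_5 − x*|/|x_4 − x*|)^p = 2.1148e-7·(0.0152374)^1.4505 = 2.1148e-7·0.00231373 ≈ 4.893e-10.

4.9e-10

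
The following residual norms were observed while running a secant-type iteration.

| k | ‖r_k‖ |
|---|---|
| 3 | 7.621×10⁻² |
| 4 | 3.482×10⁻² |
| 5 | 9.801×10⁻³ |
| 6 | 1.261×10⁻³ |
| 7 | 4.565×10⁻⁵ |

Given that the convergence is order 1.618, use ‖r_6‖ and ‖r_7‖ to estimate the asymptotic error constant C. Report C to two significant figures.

2.2

C ≈ ‖r_7‖ / ‖r_6‖^1.618
  = 4.565×10⁻⁵ / (1.261×10⁻³)^1.618
  = 4.565×10⁻⁵ / 2.03684e-05 ≈ 2.2412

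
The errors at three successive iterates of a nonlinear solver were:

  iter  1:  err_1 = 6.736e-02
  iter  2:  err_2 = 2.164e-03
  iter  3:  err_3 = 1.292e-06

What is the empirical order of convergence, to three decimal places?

p ≈ ln(err_3/err_2) / ln(err_2/err_1)
  = ln(1.292e-06/2.164e-03) / ln(2.164e-03/6.736e-02)
  = ln(0.000597043) / ln(0.0321259)
  = -7.423521 / -3.438093 ≈ 2.159197

2.159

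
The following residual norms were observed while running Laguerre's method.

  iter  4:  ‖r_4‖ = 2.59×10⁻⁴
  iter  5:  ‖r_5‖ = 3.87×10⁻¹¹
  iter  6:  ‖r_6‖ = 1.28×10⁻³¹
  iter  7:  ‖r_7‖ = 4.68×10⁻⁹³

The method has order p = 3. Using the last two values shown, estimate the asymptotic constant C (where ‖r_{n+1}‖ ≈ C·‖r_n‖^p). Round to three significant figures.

2.23

C ≈ ‖r_7‖ / ‖r_6‖^3
  = 4.68×10⁻⁹³ / (1.28×10⁻³¹)^3
  = 4.68×10⁻⁹³ / 2.09715e-93 ≈ 2.2316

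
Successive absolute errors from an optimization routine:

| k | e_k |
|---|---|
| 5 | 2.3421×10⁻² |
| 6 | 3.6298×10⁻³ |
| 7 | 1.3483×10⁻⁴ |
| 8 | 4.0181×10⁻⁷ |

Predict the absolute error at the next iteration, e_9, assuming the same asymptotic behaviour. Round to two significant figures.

1.4e-11

First estimate the order: p ≈ ln(e_8/e_7) / ln(e_7/e_6) = ln(4.0181×10⁻⁷/1.3483×10⁻⁴)/ln(1.3483×10⁻⁴/3.6298×10⁻³) = ln(0.00298012)/ln(0.0371453) ≈ 1.7662.
Then e_9 ≈ e_8·(e_8/e_7)^p = 4.0181×10⁻⁷·(0.00298012)^1.7662 = 4.0181×10⁻⁷·3.45933e-05 ≈ 1.39e-11.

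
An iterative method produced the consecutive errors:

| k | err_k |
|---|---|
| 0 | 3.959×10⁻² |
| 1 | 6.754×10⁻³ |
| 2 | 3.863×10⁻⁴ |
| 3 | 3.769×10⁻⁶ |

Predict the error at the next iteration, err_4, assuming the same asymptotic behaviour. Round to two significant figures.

First estimate the order: p ≈ ln(err_3/err_2) / ln(err_2/err_1) = ln(3.769×10⁻⁶/3.863×10⁻⁴)/ln(3.863×10⁻⁴/6.754×10⁻³) = ln(0.00975667)/ln(0.0571957) ≈ 1.6181.
Then err_4 ≈ err_3·(err_3/err_2)^p = 3.769×10⁻⁶·(0.00975667)^1.6181 = 3.769×10⁻⁶·0.000557813 ≈ 2.102e-09.

2.1e-9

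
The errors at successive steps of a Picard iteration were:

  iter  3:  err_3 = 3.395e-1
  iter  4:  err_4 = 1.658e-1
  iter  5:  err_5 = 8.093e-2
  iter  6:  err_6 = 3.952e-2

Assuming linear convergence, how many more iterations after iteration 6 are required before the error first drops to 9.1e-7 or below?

15

Rate ρ ≈ err_6/err_5 = 3.952e-2/8.093e-2 = 0.4883.
After j more steps, err_{6+j} ≈ 3.952e-2·ρ^j; need ρ^j ≤ 9.1e-7/3.952e-2 = 2.30263e-05.
j ≥ ln(2.30263e-05)/ln(0.4883) = -10.6789/-0.71683 = 14.897.
So 15 more iterations are needed.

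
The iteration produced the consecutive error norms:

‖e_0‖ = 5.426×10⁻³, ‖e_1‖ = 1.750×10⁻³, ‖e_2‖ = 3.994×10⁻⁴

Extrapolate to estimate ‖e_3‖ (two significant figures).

5.8e-5

First estimate the order: p ≈ ln(‖e_2‖/‖e_1‖) / ln(‖e_1‖/‖e_0‖) = ln(3.994×10⁻⁴/1.750×10⁻³)/ln(1.750×10⁻³/5.426×10⁻³) = ln(0.228229)/ln(0.322521) ≈ 1.3056.
Then ‖e_3‖ ≈ ‖e_2‖·(‖e_2‖/‖e_1‖)^p = 3.994×10⁻⁴·(0.228229)^1.3056 = 3.994×10⁻⁴·0.145308 ≈ 5.804e-05.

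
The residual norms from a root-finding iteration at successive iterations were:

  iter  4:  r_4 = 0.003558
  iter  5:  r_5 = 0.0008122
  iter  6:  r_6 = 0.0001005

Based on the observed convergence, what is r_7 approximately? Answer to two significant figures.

5.2e-6

First estimate the order: p ≈ ln(r_6/r_5) / ln(r_5/r_4) = ln(0.0001005/0.0008122)/ln(0.0008122/0.003558) = ln(0.123738)/ln(0.228274) ≈ 1.4146.
Then r_7 ≈ r_6·(r_6/r_5)^p = 0.0001005·(0.123738)^1.4146 = 0.0001005·0.0520301 ≈ 5.229e-06.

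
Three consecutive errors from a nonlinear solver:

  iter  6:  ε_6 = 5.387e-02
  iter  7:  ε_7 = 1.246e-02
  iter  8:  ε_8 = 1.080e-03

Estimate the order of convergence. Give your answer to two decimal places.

1.67

p ≈ ln(ε_8/ε_7) / ln(ε_7/ε_6)
  = ln(1.080e-03/1.246e-02) / ln(1.246e-02/5.387e-02)
  = ln(0.0866774) / ln(0.231298)
  = -2.44556 / -1.46405 ≈ 1.67041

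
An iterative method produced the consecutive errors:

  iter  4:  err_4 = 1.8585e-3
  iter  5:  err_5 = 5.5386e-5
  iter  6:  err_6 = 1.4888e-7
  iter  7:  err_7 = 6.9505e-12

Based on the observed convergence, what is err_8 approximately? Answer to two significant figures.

First estimate the order: p ≈ ln(err_7/err_6) / ln(err_6/err_5) = ln(6.9505e-12/1.4888e-7)/ln(1.4888e-7/5.5386e-5) = ln(4.66852e-05)/ln(0.00268804) ≈ 1.6848.
Then err_8 ≈ err_7·(err_7/err_6)^p = 6.9505e-12·(4.66852e-05)^1.6848 = 6.9505e-12·5.05165e-08 ≈ 3.511e-19.

3.5e-19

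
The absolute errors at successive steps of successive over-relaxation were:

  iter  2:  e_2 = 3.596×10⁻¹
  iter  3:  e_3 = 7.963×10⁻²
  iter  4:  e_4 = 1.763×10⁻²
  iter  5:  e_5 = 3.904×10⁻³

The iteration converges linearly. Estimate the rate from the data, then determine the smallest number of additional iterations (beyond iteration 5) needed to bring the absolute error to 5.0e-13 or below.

16

Rate ρ ≈ e_5/e_4 = 3.904×10⁻³/1.763×10⁻² = 0.2214.
After j more steps, e_{5+j} ≈ 3.904×10⁻³·ρ^j; need ρ^j ≤ 5.0e-13/3.904×10⁻³ = 1.28074e-10.
j ≥ ln(1.28074e-10)/ln(0.2214) = -22.7784/-1.50778 = 15.107.
So 16 more iterations are needed.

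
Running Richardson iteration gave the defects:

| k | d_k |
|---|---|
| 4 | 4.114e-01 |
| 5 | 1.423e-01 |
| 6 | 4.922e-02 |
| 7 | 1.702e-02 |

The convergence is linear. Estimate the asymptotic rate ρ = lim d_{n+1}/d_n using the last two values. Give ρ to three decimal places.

ρ ≈ d_7/d_6 = 1.702e-02/4.922e-02 = 0.34579

0.346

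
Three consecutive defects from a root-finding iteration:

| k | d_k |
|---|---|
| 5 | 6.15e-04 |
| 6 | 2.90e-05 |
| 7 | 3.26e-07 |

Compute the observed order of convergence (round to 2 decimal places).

p ≈ ln(d_7/d_6) / ln(d_6/d_5)
  = ln(3.26e-07/2.90e-05) / ln(2.90e-05/6.15e-04)
  = ln(0.0112414) / ln(0.0471545)
  = -4.48815 / -3.05433 ≈ 1.46944

1.47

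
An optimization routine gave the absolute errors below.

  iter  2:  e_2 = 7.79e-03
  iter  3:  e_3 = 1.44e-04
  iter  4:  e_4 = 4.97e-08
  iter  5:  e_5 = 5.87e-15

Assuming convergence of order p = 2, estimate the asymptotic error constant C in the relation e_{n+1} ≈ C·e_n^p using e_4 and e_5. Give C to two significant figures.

2.4

C ≈ e_5 / e_4^2
  = 5.87e-15 / (4.97e-08)^2
  = 5.87e-15 / 2.47009e-15 ≈ 2.3764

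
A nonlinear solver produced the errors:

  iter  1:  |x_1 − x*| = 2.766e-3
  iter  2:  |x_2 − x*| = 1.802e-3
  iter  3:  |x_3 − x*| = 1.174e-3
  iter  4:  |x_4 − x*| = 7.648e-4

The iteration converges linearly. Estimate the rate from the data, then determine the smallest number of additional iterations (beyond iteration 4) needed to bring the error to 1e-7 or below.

21

Rate ρ ≈ |x_4 − x*|/|x_3 − x*| = 7.648e-4/1.174e-3 = 0.6514.
After j more steps, |x_{4+j} − x*| ≈ 7.648e-4·ρ^j; need ρ^j ≤ 1e-7/7.648e-4 = 0.000130753.
j ≥ ln(0.000130753)/ln(0.6514) = -8.9422/-0.42863 = 20.862.
So 21 more iterations are needed.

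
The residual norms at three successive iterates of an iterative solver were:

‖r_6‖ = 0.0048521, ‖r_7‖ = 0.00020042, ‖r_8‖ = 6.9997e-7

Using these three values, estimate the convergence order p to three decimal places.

p ≈ ln(‖r_8‖/‖r_7‖) / ln(‖r_7‖/‖r_6‖)
  = ln(6.9997e-7/0.00020042) / ln(0.00020042/0.0048521)
  = ln(0.00349252) / ln(0.0413058)
  = -5.657132 / -3.186752 ≈ 1.775203

1.775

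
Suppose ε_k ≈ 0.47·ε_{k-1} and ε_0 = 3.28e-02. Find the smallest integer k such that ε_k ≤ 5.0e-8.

After k steps, ε_k ≈ 3.28e-02·0.47^k.
Need 0.47^k ≤ 5.0e-8/3.28e-02 = 1.52439e-06.
k ≥ ln(1.52439e-06)/ln(0.47) = -13.3939/-0.75502 = 17.740.
Smallest integer k = 18.

18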